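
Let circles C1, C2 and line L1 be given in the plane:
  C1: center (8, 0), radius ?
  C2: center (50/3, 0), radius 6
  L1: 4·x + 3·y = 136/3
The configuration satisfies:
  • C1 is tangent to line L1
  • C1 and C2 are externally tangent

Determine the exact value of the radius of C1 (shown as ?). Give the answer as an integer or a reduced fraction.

8/3

1. [C1‖L1]  r_C1² − 64/9 = 0  ⇒  r_C1 = 8/3 (r>0 drops 1)
2. [ext C1·C2]  r_C1² + 12r_C1 − 352/9 = 0  ⇒  r_C1 = 8/3 (r>0 drops 1)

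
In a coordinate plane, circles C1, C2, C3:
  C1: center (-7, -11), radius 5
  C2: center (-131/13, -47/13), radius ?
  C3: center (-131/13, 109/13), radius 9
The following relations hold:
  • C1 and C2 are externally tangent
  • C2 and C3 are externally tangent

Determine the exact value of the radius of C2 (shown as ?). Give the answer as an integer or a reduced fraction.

3

1. [ext C1·C2]  r_C2² + 10r_C2 − 39 = 0  ⇒  r_C2 = 3 (r>0 drops 1)
2. [ext C2·C3]  r_C2² + 18r_C2 − 63 = 0  ⇒  r_C2 = 3 (r>0 drops 1)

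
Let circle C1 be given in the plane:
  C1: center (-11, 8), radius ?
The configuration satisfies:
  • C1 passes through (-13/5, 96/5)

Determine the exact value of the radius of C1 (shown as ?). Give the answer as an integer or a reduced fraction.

1. [C1∋P]  r_C1² − 196 = 0  ⇒  r_C1 = 14 (r>0 drops 1)

14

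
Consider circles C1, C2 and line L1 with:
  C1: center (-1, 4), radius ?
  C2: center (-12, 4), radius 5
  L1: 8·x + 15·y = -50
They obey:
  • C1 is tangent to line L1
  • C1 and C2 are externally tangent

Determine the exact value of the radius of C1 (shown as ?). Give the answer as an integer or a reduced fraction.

6

1. [C1‖L1]  r_C1² − 36 = 0  ⇒  r_C1 = 6 (r>0 drops 1)
2. [ext C1·C2]  r_C1² + 10r_C1 − 96 = 0  ⇒  r_C1 = 6 (r>0 drops 1)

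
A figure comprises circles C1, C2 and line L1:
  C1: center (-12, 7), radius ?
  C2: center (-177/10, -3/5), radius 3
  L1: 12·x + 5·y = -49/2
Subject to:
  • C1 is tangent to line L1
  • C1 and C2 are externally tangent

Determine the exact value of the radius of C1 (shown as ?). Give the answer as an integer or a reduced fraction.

13/2

1. [C1‖L1]  r_C1² − 169/4 = 0  ⇒  r_C1 = 13/2 (r>0 drops 1)
2. [ext C1·C2]  r_C1² + 6r_C1 − 325/4 = 0  ⇒  r_C1 = 13/2 (r>0 drops 1)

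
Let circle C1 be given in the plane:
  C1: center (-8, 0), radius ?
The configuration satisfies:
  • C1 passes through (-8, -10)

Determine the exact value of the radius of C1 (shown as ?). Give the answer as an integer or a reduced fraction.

10

1. [C1∋P]  r_C1² − 100 = 0  ⇒  r_C1 = 10 (r>0 drops 1)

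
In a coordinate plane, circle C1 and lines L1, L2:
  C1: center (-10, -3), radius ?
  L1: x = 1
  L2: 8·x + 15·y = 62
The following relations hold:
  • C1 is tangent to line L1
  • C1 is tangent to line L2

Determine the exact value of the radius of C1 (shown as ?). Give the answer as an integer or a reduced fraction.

11

1. [C1‖L1]  r_C1² − 121 = 0  ⇒  r_C1 = 11 (r>0 drops 1)
2. [C1‖L2]  r_C1² − 121 = 0  ⇒  r_C1 = 11 (r>0 drops 1)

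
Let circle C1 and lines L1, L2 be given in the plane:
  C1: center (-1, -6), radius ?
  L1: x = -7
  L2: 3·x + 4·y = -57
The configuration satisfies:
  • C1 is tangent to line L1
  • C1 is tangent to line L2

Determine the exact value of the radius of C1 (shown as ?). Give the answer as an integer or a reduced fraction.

6

1. [C1‖L1]  r_C1² − 36 = 0  ⇒  r_C1 = 6 (r>0 drops 1)
2. [C1‖L2]  r_C1² − 36 = 0  ⇒  r_C1 = 6 (r>0 drops 1)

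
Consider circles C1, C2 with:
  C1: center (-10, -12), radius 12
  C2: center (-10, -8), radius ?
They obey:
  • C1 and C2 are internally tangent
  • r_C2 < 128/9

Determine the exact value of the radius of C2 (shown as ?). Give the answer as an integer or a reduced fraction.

8

1. [int C1,C2]  r_C2² − 24r_C2 + 128 = 0  ⇒  r_C2 = 8 or 16
2. given r_C2 < 128/9: keep 8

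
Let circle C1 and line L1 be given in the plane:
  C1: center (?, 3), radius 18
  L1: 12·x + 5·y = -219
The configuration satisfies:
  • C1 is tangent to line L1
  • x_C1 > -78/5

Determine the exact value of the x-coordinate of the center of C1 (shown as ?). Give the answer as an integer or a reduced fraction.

1. [C1‖L1]  x_C1² + 39x_C1 = 0  ⇒  x_C1 = -39 or 0
2. given x_C1 > -78/5: keep 0

0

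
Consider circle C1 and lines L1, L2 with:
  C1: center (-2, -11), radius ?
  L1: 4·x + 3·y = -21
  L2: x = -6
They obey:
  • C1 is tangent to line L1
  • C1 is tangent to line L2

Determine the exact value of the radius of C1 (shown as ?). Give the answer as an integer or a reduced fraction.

4

1. [C1‖L1]  r_C1² − 16 = 0  ⇒  r_C1 = 4 (r>0 drops 1)
2. [C1‖L2]  r_C1² − 16 = 0  ⇒  r_C1 = 4 (r>0 drops 1)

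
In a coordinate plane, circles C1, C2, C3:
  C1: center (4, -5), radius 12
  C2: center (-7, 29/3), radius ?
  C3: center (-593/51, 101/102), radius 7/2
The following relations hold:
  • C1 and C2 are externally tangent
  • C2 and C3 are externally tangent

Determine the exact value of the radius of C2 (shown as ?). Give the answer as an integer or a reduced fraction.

19/3

1. [ext C1·C2]  r_C2² + 24r_C2 − 1729/9 = 0  ⇒  r_C2 = 19/3 (r>0 drops 1)
2. [ext C2·C3]  r_C2² + 7r_C2 − 760/9 = 0  ⇒  r_C2 = 19/3 (r>0 drops 1)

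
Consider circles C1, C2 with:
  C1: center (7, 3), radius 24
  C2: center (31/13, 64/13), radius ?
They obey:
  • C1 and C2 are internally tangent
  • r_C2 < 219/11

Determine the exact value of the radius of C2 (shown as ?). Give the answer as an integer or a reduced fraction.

1. [int C1,C2]  r_C2² − 48r_C2 + 551 = 0  ⇒  r_C2 = 19 or 29
2. given r_C2 < 219/11: keep 19

19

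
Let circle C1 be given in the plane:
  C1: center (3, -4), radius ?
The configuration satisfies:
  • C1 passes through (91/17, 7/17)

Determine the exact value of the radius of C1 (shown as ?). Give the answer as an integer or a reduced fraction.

5

1. [C1∋P]  r_C1² − 25 = 0  ⇒  r_C1 = 5 (r>0 drops 1)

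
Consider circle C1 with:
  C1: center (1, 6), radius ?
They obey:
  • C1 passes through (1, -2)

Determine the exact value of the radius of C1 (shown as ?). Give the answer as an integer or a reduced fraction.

1. [C1∋P]  r_C1² − 64 = 0  ⇒  r_C1 = 8 (r>0 drops 1)

8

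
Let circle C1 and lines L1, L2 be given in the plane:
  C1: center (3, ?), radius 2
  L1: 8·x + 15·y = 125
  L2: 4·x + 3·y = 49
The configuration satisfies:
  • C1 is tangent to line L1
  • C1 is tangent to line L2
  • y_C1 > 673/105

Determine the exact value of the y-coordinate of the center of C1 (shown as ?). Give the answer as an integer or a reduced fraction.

1. [C1‖L1]  y_C1² − (202/15)y_C1 + 201/5 = 0  ⇒  y_C1 = 67/15 or 9
2. [C1‖L2]  y_C1² − (74/3)y_C1 + 141 = 0  ⇒  y_C1 = 9 or 47/3

9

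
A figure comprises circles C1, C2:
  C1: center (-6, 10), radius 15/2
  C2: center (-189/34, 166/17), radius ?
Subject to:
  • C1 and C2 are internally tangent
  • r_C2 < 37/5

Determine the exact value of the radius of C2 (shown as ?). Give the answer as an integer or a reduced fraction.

1. [int C1,C2]  r_C2² − 15r_C2 + 56 = 0  ⇒  r_C2 = 7 or 8
2. given r_C2 < 37/5: keep 7

7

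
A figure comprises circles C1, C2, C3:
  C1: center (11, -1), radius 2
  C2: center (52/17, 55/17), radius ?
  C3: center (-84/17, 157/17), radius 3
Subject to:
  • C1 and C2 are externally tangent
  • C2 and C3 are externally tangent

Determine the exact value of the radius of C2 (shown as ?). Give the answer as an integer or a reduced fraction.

7

1. [ext C1·C2]  r_C2² + 4r_C2 − 77 = 0  ⇒  r_C2 = 7 (r>0 drops 1)
2. [ext C2·C3]  r_C2² + 6r_C2 − 91 = 0  ⇒  r_C2 = 7 (r>0 drops 1)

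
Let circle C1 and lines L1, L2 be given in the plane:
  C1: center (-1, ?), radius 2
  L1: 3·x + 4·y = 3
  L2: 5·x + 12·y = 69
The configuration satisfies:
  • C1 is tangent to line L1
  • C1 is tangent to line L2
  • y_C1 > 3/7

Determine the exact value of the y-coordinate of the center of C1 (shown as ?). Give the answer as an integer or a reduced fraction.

1. [C1‖L1]  y_C1² − 3y_C1 − 4 = 0  ⇒  y_C1 = -1 or 4
2. [C1‖L2]  y_C1² − (37/3)y_C1 + 100/3 = 0  ⇒  y_C1 = 4 or 25/3

4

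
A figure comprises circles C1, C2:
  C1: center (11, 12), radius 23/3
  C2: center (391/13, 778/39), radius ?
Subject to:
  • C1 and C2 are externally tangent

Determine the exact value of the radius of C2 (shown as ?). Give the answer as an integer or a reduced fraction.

1. [ext C1·C2]  r_C2² + (46/3)r_C2 − 1105/3 = 0  ⇒  r_C2 = 13 (r>0 drops 1)

13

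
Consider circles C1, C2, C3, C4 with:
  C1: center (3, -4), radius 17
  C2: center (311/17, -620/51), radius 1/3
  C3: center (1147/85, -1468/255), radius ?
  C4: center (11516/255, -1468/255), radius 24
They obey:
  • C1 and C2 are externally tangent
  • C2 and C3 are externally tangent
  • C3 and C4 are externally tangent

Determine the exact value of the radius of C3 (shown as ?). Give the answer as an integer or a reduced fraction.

1. [ext C2·C3]  r_C3² + (2/3)r_C3 − 575/9 = 0  ⇒  r_C3 = 23/3 (r>0 drops 1)
2. [ext C3·C4]  r_C3² + 48r_C3 − 3841/9 = 0  ⇒  r_C3 = 23/3 (r>0 drops 1)

23/3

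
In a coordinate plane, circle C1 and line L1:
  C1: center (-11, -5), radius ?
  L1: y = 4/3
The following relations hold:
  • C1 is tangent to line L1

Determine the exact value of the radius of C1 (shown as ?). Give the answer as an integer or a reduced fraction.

1. [C1‖L1]  r_C1² − 361/9 = 0  ⇒  r_C1 = 19/3 (r>0 drops 1)

19/3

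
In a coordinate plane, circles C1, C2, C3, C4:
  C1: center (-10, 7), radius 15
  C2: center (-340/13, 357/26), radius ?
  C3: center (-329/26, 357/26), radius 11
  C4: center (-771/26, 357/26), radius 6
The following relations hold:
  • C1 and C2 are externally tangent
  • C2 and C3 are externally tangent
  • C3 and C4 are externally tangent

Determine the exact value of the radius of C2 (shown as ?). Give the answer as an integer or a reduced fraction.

1. [ext C1·C2]  r_C2² + 30r_C2 − 325/4 = 0  ⇒  r_C2 = 5/2 (r>0 drops 1)
2. [ext C2·C3]  r_C2² + 22r_C2 − 245/4 = 0  ⇒  r_C2 = 5/2 (r>0 drops 1)

5/2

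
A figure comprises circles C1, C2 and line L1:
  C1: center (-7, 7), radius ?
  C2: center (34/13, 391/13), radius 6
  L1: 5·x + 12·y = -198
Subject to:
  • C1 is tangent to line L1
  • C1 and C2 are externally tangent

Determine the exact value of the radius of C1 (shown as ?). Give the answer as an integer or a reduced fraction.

1. [C1‖L1]  r_C1² − 361 = 0  ⇒  r_C1 = 19 (r>0 drops 1)
2. [ext C1·C2]  r_C1² + 12r_C1 − 589 = 0  ⇒  r_C1 = 19 (r>0 drops 1)

19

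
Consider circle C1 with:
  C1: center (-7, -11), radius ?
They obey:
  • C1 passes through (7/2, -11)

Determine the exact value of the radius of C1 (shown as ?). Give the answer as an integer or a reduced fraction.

21/2

1. [C1∋P]  r_C1² − 441/4 = 0  ⇒  r_C1 = 21/2 (r>0 drops 1)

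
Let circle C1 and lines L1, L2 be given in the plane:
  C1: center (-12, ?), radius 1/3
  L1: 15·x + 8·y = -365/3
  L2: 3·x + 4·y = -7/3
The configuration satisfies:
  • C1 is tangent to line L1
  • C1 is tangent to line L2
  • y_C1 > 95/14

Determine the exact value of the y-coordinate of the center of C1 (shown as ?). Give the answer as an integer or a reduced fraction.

8

1. [C1‖L1]  y_C1² − (175/12)y_C1 + 158/3 = 0  ⇒  y_C1 = 79/12 or 8
2. [C1‖L2]  y_C1² − (101/6)y_C1 + 212/3 = 0  ⇒  y_C1 = 8 or 53/6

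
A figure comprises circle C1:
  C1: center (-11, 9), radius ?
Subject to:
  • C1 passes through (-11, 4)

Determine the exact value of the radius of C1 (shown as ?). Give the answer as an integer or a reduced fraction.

5

1. [C1∋P]  r_C1² − 25 = 0  ⇒  r_C1 = 5 (r>0 drops 1)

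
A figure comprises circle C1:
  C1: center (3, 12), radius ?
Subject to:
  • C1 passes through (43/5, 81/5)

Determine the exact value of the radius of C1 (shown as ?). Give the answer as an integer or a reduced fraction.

1. [C1∋P]  r_C1² − 49 = 0  ⇒  r_C1 = 7 (r>0 drops 1)

7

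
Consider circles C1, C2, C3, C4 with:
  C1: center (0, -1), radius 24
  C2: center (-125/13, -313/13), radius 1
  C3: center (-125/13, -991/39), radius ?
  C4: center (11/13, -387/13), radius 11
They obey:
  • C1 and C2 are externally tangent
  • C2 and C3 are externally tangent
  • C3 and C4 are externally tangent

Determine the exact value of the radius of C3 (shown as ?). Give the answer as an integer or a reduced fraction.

1. [ext C2·C3]  r_C3² + 2r_C3 − 7/9 = 0  ⇒  r_C3 = 1/3 (r>0 drops 1)
2. [ext C3·C4]  r_C3² + 22r_C3 − 67/9 = 0  ⇒  r_C3 = 1/3 (r>0 drops 1)

1/3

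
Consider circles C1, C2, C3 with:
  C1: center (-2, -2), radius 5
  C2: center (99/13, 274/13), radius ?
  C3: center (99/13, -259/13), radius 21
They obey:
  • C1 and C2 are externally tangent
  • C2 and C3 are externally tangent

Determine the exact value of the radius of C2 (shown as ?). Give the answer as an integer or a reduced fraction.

1. [ext C1·C2]  r_C2² + 10r_C2 − 600 = 0  ⇒  r_C2 = 20 (r>0 drops 1)
2. [ext C2·C3]  r_C2² + 42r_C2 − 1240 = 0  ⇒  r_C2 = 20 (r>0 drops 1)

20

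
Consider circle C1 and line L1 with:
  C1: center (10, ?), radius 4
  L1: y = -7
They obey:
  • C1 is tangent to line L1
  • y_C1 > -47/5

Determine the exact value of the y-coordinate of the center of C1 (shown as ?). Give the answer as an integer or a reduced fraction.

-3

1. [C1‖L1]  y_C1² + 14y_C1 + 33 = 0  ⇒  y_C1 = -11 or -3
2. given y_C1 > -47/5: keep -3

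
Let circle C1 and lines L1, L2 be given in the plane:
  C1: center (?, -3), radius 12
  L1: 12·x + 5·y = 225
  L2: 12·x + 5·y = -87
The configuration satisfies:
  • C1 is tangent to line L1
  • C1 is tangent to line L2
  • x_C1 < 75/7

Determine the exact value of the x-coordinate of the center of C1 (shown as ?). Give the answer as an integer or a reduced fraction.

1. [C1‖L1]  x_C1² − 40x_C1 + 231 = 0  ⇒  x_C1 = 7 or 33
2. [C1‖L2]  x_C1² + 12x_C1 − 133 = 0  ⇒  x_C1 = -19 or 7

7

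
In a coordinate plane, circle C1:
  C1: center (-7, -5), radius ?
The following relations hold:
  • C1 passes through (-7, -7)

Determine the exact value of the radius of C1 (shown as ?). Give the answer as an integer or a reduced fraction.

1. [C1∋P]  r_C1² − 4 = 0  ⇒  r_C1 = 2 (r>0 drops 1)

2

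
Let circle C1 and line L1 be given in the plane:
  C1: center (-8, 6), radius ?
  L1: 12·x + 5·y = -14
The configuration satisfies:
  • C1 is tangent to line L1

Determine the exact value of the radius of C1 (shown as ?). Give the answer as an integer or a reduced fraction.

1. [C1‖L1]  r_C1² − 16 = 0  ⇒  r_C1 = 4 (r>0 drops 1)

4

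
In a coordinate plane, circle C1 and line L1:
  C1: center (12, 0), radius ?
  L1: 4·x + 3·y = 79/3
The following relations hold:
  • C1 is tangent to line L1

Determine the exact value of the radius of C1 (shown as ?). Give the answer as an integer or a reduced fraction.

13/3

1. [C1‖L1]  r_C1² − 169/9 = 0  ⇒  r_C1 = 13/3 (r>0 drops 1)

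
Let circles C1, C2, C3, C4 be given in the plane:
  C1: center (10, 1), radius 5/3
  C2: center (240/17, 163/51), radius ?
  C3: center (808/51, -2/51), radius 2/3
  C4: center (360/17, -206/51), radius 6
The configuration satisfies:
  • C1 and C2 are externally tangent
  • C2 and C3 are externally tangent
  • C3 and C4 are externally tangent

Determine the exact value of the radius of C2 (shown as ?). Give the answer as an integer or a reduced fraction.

3

1. [ext C1·C2]  r_C2² + (10/3)r_C2 − 19 = 0  ⇒  r_C2 = 3 (r>0 drops 1)
2. [ext C2·C3]  r_C2² + (4/3)r_C2 − 13 = 0  ⇒  r_C2 = 3 (r>0 drops 1)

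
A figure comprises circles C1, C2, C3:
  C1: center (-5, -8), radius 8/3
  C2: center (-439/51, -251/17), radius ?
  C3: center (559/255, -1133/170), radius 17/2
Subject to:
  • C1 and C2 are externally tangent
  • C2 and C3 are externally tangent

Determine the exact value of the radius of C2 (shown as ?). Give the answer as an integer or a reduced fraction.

5

1. [ext C1·C2]  r_C2² + (16/3)r_C2 − 155/3 = 0  ⇒  r_C2 = 5 (r>0 drops 1)
2. [ext C2·C3]  r_C2² + 17r_C2 − 110 = 0  ⇒  r_C2 = 5 (r>0 drops 1)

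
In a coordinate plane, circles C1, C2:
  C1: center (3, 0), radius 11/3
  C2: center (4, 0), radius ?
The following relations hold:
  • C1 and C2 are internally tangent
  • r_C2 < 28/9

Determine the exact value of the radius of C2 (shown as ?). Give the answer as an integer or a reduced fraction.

8/3

1. [int C1,C2]  r_C2² − (22/3)r_C2 + 112/9 = 0  ⇒  r_C2 = 8/3 or 14/3
2. given r_C2 < 28/9: keep 8/3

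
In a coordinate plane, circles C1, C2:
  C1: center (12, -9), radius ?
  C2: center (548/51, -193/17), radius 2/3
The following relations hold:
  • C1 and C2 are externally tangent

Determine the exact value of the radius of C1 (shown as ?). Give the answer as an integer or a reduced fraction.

1. [ext C1·C2]  r_C1² + (4/3)r_C1 − 20/3 = 0  ⇒  r_C1 = 2 (r>0 drops 1)

2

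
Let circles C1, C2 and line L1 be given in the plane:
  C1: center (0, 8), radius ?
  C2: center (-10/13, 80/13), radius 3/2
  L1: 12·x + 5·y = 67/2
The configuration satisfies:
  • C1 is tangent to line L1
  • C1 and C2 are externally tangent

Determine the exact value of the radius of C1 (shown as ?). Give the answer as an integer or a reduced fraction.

1. [C1‖L1]  r_C1² − 1/4 = 0  ⇒  r_C1 = 1/2 (r>0 drops 1)
2. [ext C1·C2]  r_C1² + 3r_C1 − 7/4 = 0  ⇒  r_C1 = 1/2 (r>0 drops 1)

1/2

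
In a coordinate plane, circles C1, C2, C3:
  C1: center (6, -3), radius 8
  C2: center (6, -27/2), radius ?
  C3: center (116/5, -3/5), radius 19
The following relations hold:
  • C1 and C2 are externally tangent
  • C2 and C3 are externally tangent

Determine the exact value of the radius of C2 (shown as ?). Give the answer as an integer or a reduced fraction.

1. [ext C1·C2]  r_C2² + 16r_C2 − 185/4 = 0  ⇒  r_C2 = 5/2 (r>0 drops 1)
2. [ext C2·C3]  r_C2² + 38r_C2 − 405/4 = 0  ⇒  r_C2 = 5/2 (r>0 drops 1)

5/2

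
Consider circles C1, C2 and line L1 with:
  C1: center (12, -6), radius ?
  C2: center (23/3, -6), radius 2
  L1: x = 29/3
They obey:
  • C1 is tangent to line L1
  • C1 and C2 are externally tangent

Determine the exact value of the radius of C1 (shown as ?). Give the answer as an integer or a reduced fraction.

7/3

1. [C1‖L1]  r_C1² − 49/9 = 0  ⇒  r_C1 = 7/3 (r>0 drops 1)
2. [ext C1·C2]  r_C1² + 4r_C1 − 133/9 = 0  ⇒  r_C1 = 7/3 (r>0 drops 1)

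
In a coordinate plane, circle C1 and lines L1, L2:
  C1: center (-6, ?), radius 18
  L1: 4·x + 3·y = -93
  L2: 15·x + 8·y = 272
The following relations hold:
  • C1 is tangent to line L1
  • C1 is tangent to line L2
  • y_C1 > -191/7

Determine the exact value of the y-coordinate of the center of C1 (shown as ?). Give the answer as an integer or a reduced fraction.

7

1. [C1‖L1]  y_C1² + 46y_C1 − 371 = 0  ⇒  y_C1 = -53 or 7
2. [C1‖L2]  y_C1² − (181/2)y_C1 + 1169/2 = 0  ⇒  y_C1 = 7 or 167/2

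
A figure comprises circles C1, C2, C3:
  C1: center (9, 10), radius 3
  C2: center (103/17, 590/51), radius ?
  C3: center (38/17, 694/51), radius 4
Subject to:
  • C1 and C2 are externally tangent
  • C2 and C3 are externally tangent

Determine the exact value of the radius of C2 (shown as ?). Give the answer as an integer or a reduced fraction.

1. [ext C1·C2]  r_C2² + 6r_C2 − 19/9 = 0  ⇒  r_C2 = 1/3 (r>0 drops 1)
2. [ext C2·C3]  r_C2² + 8r_C2 − 25/9 = 0  ⇒  r_C2 = 1/3 (r>0 drops 1)

1/3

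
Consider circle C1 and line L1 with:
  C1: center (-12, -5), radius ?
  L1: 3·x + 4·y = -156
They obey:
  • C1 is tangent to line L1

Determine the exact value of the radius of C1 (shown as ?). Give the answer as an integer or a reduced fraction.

1. [C1‖L1]  r_C1² − 400 = 0  ⇒  r_C1 = 20 (r>0 drops 1)

20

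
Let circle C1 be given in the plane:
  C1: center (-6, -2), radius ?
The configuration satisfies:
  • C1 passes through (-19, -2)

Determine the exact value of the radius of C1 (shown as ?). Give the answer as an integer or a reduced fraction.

1. [C1∋P]  r_C1² − 169 = 0  ⇒  r_C1 = 13 (r>0 drops 1)

13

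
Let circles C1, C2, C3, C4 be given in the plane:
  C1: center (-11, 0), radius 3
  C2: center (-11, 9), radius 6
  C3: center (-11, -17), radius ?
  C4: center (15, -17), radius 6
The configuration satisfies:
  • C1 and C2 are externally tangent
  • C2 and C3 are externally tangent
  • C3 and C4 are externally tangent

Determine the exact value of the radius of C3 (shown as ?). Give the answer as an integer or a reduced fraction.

1. [ext C2·C3]  r_C3² + 12r_C3 − 640 = 0  ⇒  r_C3 = 20 (r>0 drops 1)
2. [ext C3·C4]  r_C3² + 12r_C3 − 640 = 0  ⇒  r_C3 = 20 (r>0 drops 1)

20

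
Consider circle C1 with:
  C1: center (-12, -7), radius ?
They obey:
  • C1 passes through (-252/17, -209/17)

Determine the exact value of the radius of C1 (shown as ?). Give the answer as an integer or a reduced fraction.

1. [C1∋P]  r_C1² − 36 = 0  ⇒  r_C1 = 6 (r>0 drops 1)

6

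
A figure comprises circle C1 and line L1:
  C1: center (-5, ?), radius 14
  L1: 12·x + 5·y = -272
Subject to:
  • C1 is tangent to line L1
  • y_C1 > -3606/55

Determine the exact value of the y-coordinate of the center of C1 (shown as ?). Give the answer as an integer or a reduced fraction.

1. [C1‖L1]  y_C1² + (424/5)y_C1 + 2364/5 = 0  ⇒  y_C1 = -394/5 or -6
2. given y_C1 > -3606/55: keep -6

-6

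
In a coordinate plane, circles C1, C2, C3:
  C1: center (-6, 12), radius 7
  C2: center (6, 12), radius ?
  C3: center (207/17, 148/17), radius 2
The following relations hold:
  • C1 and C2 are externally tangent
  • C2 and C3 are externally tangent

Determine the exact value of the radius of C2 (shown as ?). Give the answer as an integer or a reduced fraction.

1. [ext C1·C2]  r_C2² + 14r_C2 − 95 = 0  ⇒  r_C2 = 5 (r>0 drops 1)
2. [ext C2·C3]  r_C2² + 4r_C2 − 45 = 0  ⇒  r_C2 = 5 (r>0 drops 1)

5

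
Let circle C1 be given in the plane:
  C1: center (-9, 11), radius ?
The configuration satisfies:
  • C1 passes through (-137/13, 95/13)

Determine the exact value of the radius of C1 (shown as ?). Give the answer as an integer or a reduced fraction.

1. [C1∋P]  r_C1² − 16 = 0  ⇒  r_C1 = 4 (r>0 drops 1)

4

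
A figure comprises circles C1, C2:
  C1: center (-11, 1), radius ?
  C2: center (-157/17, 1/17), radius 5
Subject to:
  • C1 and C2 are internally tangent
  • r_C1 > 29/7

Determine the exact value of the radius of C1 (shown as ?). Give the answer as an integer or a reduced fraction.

1. [int C1,C2]  r_C1² − 10r_C1 + 21 = 0  ⇒  r_C1 = 3 or 7
2. given r_C1 > 29/7: keep 7

7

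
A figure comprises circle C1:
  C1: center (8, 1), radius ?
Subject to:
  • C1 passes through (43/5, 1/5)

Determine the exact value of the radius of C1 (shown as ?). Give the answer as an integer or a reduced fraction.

1. [C1∋P]  r_C1² − 1 = 0  ⇒  r_C1 = 1 (r>0 drops 1)

1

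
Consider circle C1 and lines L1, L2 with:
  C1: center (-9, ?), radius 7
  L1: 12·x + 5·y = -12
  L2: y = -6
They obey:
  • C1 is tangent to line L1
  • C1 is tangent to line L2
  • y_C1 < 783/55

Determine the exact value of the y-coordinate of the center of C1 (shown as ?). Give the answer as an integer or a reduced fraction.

1. [C1‖L1]  y_C1² − (192/5)y_C1 + 187/5 = 0  ⇒  y_C1 = 1 or 187/5
2. [C1‖L2]  y_C1² + 12y_C1 − 13 = 0  ⇒  y_C1 = -13 or 1

1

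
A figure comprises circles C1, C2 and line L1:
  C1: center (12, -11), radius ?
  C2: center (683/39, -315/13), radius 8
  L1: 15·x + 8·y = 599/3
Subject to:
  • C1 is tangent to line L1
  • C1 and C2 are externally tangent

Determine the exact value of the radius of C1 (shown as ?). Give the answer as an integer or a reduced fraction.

1. [C1‖L1]  r_C1² − 361/9 = 0  ⇒  r_C1 = 19/3 (r>0 drops 1)
2. [ext C1·C2]  r_C1² + 16r_C1 − 1273/9 = 0  ⇒  r_C1 = 19/3 (r>0 drops 1)

19/3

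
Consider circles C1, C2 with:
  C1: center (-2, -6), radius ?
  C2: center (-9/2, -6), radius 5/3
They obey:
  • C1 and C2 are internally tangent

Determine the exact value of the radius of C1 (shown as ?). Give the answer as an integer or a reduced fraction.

1. [int C1,C2]  r_C1² − (10/3)r_C1 − 125/36 = 0  ⇒  r_C1 = 25/6 (r>0 drops 1)

25/6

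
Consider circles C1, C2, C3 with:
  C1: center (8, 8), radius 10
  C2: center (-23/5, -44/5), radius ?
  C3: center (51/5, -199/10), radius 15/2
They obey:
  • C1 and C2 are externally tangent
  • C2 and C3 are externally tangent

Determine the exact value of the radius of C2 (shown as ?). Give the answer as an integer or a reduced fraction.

11

1. [ext C1·C2]  r_C2² + 20r_C2 − 341 = 0  ⇒  r_C2 = 11 (r>0 drops 1)
2. [ext C2·C3]  r_C2² + 15r_C2 − 286 = 0  ⇒  r_C2 = 11 (r>0 drops 1)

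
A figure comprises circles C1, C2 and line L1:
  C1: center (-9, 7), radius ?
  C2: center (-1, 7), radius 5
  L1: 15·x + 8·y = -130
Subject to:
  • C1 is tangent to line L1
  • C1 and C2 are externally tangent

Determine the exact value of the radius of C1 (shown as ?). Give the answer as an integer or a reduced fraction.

3

1. [C1‖L1]  r_C1² − 9 = 0  ⇒  r_C1 = 3 (r>0 drops 1)
2. [ext C1·C2]  r_C1² + 10r_C1 − 39 = 0  ⇒  r_C1 = 3 (r>0 drops 1)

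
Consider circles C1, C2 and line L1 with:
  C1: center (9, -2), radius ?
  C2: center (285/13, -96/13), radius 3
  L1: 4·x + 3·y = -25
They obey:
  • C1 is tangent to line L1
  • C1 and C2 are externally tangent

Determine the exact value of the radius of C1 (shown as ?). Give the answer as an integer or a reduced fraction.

11

1. [C1‖L1]  r_C1² − 121 = 0  ⇒  r_C1 = 11 (r>0 drops 1)
2. [ext C1·C2]  r_C1² + 6r_C1 − 187 = 0  ⇒  r_C1 = 11 (r>0 drops 1)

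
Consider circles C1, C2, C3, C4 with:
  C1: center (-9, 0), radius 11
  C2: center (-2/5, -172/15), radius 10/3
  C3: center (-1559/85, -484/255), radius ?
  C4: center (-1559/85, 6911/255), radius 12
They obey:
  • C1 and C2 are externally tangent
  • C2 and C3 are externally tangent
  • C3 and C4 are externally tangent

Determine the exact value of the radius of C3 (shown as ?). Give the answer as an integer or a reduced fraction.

17

1. [ext C2·C3]  r_C3² + (20/3)r_C3 − 1207/3 = 0  ⇒  r_C3 = 17 (r>0 drops 1)
2. [ext C3·C4]  r_C3² + 24r_C3 − 697 = 0  ⇒  r_C3 = 17 (r>0 drops 1)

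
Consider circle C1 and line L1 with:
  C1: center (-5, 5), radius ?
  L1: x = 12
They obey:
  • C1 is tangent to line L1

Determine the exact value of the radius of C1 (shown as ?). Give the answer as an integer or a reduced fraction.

1. [C1‖L1]  r_C1² − 289 = 0  ⇒  r_C1 = 17 (r>0 drops 1)

17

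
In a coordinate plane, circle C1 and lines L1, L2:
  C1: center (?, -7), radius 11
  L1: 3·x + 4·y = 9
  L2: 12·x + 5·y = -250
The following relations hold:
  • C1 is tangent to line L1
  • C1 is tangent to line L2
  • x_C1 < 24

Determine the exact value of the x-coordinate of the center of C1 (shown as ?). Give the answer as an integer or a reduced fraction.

1. [C1‖L1]  x_C1² − (74/3)x_C1 − 184 = 0  ⇒  x_C1 = -6 or 92/3
2. [C1‖L2]  x_C1² + (215/6)x_C1 + 179 = 0  ⇒  x_C1 = -179/6 or -6

-6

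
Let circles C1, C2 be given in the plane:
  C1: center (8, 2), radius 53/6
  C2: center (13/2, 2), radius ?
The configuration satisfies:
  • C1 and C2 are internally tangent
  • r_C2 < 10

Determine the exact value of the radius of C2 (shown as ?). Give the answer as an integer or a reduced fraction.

1. [int C1,C2]  r_C2² − (53/3)r_C2 + 682/9 = 0  ⇒  r_C2 = 22/3 or 31/3
2. given r_C2 < 10: keep 22/3

22/3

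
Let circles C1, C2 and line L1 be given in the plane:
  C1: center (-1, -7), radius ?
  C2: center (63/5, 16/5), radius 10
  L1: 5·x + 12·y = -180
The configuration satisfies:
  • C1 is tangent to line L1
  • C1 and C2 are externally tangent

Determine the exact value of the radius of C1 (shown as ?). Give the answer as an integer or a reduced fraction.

7

1. [C1‖L1]  r_C1² − 49 = 0  ⇒  r_C1 = 7 (r>0 drops 1)
2. [ext C1·C2]  r_C1² + 20r_C1 − 189 = 0  ⇒  r_C1 = 7 (r>0 drops 1)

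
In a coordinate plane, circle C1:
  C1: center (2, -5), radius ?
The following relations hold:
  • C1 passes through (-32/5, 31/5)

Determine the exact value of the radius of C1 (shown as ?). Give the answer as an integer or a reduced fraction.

1. [C1∋P]  r_C1² − 196 = 0  ⇒  r_C1 = 14 (r>0 drops 1)

14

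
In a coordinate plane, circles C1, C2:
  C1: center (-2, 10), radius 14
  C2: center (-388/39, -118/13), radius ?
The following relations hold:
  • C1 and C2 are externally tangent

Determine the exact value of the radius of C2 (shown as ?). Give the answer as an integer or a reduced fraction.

1. [ext C1·C2]  r_C2² + 28r_C2 − 2080/9 = 0  ⇒  r_C2 = 20/3 (r>0 drops 1)

20/3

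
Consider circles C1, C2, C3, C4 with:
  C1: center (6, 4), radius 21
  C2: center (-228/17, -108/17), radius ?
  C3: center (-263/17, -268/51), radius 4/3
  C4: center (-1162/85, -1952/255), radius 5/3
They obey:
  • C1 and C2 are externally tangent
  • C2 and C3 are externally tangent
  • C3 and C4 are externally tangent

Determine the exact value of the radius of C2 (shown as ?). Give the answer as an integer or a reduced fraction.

1

1. [ext C1·C2]  r_C2² + 42r_C2 − 43 = 0  ⇒  r_C2 = 1 (r>0 drops 1)
2. [ext C2·C3]  r_C2² + (8/3)r_C2 − 11/3 = 0  ⇒  r_C2 = 1 (r>0 drops 1)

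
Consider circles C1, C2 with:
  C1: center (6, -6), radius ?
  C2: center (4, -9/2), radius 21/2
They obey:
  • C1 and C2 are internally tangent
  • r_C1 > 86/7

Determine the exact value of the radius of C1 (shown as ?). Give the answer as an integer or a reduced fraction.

13

1. [int C1,C2]  r_C1² − 21r_C1 + 104 = 0  ⇒  r_C1 = 8 or 13
2. given r_C1 > 86/7: keep 13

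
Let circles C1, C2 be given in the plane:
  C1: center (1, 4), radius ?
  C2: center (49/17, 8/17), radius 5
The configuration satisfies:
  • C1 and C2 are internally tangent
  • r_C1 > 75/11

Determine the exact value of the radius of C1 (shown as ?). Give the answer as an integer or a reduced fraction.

9

1. [int C1,C2]  r_C1² − 10r_C1 + 9 = 0  ⇒  r_C1 = 1 or 9
2. given r_C1 > 75/11: keep 9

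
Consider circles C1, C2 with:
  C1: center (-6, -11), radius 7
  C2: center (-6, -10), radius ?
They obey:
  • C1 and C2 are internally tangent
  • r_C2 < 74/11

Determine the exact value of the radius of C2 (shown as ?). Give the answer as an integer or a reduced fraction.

1. [int C1,C2]  r_C2² − 14r_C2 + 48 = 0  ⇒  r_C2 = 6 or 8
2. given r_C2 < 74/11: keep 6

6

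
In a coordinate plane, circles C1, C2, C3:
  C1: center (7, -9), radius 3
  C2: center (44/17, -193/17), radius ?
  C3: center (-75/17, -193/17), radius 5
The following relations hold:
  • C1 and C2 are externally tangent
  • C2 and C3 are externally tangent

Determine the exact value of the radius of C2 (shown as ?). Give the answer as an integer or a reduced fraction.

2

1. [ext C1·C2]  r_C2² + 6r_C2 − 16 = 0  ⇒  r_C2 = 2 (r>0 drops 1)
2. [ext C2·C3]  r_C2² + 10r_C2 − 24 = 0  ⇒  r_C2 = 2 (r>0 drops 1)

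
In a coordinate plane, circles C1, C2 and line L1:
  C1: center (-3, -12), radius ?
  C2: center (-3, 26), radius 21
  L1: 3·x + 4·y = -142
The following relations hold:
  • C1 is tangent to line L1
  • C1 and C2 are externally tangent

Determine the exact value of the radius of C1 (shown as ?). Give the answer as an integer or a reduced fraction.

17

1. [C1‖L1]  r_C1² − 289 = 0  ⇒  r_C1 = 17 (r>0 drops 1)
2. [ext C1·C2]  r_C1² + 42r_C1 − 1003 = 0  ⇒  r_C1 = 17 (r>0 drops 1)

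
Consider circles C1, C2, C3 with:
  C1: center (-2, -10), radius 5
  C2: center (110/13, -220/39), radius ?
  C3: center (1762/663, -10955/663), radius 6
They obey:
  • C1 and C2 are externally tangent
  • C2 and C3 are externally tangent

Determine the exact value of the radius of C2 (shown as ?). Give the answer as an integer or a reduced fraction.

19/3

1. [ext C1·C2]  r_C2² + 10r_C2 − 931/9 = 0  ⇒  r_C2 = 19/3 (r>0 drops 1)
2. [ext C2·C3]  r_C2² + 12r_C2 − 1045/9 = 0  ⇒  r_C2 = 19/3 (r>0 drops 1)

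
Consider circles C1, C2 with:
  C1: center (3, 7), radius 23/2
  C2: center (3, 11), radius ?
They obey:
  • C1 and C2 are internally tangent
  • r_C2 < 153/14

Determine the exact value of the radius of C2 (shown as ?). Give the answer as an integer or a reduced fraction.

15/2

1. [int C1,C2]  r_C2² − 23r_C2 + 465/4 = 0  ⇒  r_C2 = 15/2 or 31/2
2. given r_C2 < 153/14: keep 15/2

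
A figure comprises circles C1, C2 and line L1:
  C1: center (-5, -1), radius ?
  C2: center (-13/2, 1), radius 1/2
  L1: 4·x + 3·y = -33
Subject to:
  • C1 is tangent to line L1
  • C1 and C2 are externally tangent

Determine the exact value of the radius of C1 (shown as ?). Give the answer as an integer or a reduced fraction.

2

1. [C1‖L1]  r_C1² − 4 = 0  ⇒  r_C1 = 2 (r>0 drops 1)
2. [ext C1·C2]  r_C1² + 1r_C1 − 6 = 0  ⇒  r_C1 = 2 (r>0 drops 1)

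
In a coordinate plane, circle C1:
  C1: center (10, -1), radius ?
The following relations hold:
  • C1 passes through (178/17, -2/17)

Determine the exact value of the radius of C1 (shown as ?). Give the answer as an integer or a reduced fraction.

1

1. [C1∋P]  r_C1² − 1 = 0  ⇒  r_C1 = 1 (r>0 drops 1)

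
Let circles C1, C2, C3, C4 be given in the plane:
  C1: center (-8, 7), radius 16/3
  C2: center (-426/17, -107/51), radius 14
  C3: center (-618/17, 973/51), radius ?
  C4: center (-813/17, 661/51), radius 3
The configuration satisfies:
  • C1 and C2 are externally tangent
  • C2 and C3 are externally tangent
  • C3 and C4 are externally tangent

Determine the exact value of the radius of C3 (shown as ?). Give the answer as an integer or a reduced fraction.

10

1. [ext C2·C3]  r_C3² + 28r_C3 − 380 = 0  ⇒  r_C3 = 10 (r>0 drops 1)
2. [ext C3·C4]  r_C3² + 6r_C3 − 160 = 0  ⇒  r_C3 = 10 (r>0 drops 1)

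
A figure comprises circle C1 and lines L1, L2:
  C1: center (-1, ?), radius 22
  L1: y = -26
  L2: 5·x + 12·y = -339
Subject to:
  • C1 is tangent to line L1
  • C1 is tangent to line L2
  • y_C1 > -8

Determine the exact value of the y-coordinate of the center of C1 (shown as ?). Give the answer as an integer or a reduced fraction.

-4

1. [C1‖L1]  y_C1² + 52y_C1 + 192 = 0  ⇒  y_C1 = -48 or -4
2. [C1‖L2]  y_C1² + (167/3)y_C1 + 620/3 = 0  ⇒  y_C1 = -155/3 or -4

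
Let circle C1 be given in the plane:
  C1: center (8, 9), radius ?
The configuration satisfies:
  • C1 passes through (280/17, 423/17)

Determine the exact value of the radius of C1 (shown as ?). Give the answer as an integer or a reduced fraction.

18

1. [C1∋P]  r_C1² − 324 = 0  ⇒  r_C1 = 18 (r>0 drops 1)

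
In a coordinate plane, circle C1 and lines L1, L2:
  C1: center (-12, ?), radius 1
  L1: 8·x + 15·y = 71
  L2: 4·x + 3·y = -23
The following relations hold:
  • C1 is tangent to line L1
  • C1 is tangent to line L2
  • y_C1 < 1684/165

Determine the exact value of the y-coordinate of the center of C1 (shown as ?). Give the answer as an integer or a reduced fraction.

1. [C1‖L1]  y_C1² − (334/15)y_C1 + 368/3 = 0  ⇒  y_C1 = 10 or 184/15
2. [C1‖L2]  y_C1² − (50/3)y_C1 + 200/3 = 0  ⇒  y_C1 = 20/3 or 10

10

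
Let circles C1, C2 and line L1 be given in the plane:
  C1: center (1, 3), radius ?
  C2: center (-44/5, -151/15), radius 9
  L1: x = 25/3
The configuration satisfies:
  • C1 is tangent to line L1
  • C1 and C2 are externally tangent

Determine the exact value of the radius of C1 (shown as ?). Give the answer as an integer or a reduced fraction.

22/3

1. [C1‖L1]  r_C1² − 484/9 = 0  ⇒  r_C1 = 22/3 (r>0 drops 1)
2. [ext C1·C2]  r_C1² + 18r_C1 − 1672/9 = 0  ⇒  r_C1 = 22/3 (r>0 drops 1)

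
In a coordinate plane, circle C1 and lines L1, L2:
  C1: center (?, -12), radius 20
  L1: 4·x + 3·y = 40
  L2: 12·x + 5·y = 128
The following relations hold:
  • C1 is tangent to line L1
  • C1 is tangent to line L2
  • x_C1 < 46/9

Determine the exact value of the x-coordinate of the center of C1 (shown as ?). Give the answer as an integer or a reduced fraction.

1. [C1‖L1]  x_C1² − 38x_C1 − 264 = 0  ⇒  x_C1 = -6 or 44
2. [C1‖L2]  x_C1² − (94/3)x_C1 − 224 = 0  ⇒  x_C1 = -6 or 112/3

-6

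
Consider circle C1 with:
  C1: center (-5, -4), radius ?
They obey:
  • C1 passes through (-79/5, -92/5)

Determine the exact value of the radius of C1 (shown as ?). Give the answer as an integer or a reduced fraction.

18

1. [C1∋P]  r_C1² − 324 = 0  ⇒  r_C1 = 18 (r>0 drops 1)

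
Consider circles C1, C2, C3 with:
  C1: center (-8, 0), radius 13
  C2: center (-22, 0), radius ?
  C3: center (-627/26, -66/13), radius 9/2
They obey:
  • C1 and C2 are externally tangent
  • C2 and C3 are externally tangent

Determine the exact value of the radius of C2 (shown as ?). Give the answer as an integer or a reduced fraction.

1

1. [ext C1·C2]  r_C2² + 26r_C2 − 27 = 0  ⇒  r_C2 = 1 (r>0 drops 1)
2. [ext C2·C3]  r_C2² + 9r_C2 − 10 = 0  ⇒  r_C2 = 1 (r>0 drops 1)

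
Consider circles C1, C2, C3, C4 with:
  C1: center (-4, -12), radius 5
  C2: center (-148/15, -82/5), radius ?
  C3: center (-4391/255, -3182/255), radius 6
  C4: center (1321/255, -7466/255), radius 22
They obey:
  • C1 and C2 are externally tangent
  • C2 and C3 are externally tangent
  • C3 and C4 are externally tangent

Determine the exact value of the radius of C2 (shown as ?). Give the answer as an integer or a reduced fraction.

1. [ext C1·C2]  r_C2² + 10r_C2 − 259/9 = 0  ⇒  r_C2 = 7/3 (r>0 drops 1)
2. [ext C2·C3]  r_C2² + 12r_C2 − 301/9 = 0  ⇒  r_C2 = 7/3 (r>0 drops 1)

7/3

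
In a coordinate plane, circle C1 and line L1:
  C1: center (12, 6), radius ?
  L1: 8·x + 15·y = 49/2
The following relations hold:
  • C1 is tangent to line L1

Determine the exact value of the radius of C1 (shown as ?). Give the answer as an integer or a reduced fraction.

19/2

1. [C1‖L1]  r_C1² − 361/4 = 0  ⇒  r_C1 = 19/2 (r>0 drops 1)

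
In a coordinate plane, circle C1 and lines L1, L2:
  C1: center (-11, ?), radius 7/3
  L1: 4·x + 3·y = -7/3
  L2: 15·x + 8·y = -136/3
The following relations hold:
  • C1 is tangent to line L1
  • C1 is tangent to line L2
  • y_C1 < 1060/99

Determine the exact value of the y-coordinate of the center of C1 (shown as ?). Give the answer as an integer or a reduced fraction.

10

1. [C1‖L1]  y_C1² − (250/9)y_C1 + 1600/9 = 0  ⇒  y_C1 = 10 or 160/9
2. [C1‖L2]  y_C1² − (359/12)y_C1 + 1195/6 = 0  ⇒  y_C1 = 10 or 239/12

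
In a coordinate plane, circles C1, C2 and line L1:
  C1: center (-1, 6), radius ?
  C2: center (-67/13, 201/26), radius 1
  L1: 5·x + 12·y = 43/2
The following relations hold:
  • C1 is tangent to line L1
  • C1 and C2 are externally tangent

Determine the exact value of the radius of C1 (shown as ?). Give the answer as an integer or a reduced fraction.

1. [C1‖L1]  r_C1² − 49/4 = 0  ⇒  r_C1 = 7/2 (r>0 drops 1)
2. [ext C1·C2]  r_C1² + 2r_C1 − 77/4 = 0  ⇒  r_C1 = 7/2 (r>0 drops 1)

7/2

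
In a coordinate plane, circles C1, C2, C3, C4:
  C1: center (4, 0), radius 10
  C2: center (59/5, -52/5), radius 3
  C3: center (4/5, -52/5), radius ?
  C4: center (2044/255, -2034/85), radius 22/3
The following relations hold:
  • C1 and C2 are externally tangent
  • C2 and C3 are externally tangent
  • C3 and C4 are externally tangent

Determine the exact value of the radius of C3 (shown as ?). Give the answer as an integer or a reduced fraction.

8

1. [ext C2·C3]  r_C3² + 6r_C3 − 112 = 0  ⇒  r_C3 = 8 (r>0 drops 1)
2. [ext C3·C4]  r_C3² + (44/3)r_C3 − 544/3 = 0  ⇒  r_C3 = 8 (r>0 drops 1)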